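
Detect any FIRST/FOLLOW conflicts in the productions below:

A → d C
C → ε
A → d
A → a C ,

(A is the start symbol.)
No FIRST/FOLLOW conflicts.

Nullable non-terminals: C.
C has a nullable alternative but only one production, so nothing to check.

A has no nullable alternative, so no FIRST/FOLLOW check is needed there.

No FIRST/FOLLOW conflicts found.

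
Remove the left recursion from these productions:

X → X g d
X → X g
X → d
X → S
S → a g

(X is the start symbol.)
X is directly left-recursive. The standard transformation for
  A → A α₁ | ... | A α_m | β₁ | ... | β_n
is
  A  → β₁ A' | ... | β_n A'
  A' → α₁ A' | ... | α_m A' | ε

X → d becomes X → d X'
X → S becomes X → S X'
X → X g d becomes X' → g d X'
X → X g becomes X' → g X'
Add X' → ε

Productions for other non-terminals are unchanged:
  S → a g

Resulting grammar:
X → d X'
X → S X'
X' → g d X'
X' → g X'
X' → ε
S → a g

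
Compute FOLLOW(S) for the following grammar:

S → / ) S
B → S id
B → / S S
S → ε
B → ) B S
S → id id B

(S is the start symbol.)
{ $, '/', 'id' }

S is the start symbol, so $ ∈ FOLLOW(S).
In S → / ) S: S is at the end; this adds FOLLOW(S) to itself — nothing new
In B → S id: S is followed by id, add FIRST(id) \ {ε} = { 'id' }
In B → / S S: S is followed by S, add FIRST(S) \ {ε} = { '/', 'id' }
  S is nullable, so also add FOLLOW(B)
In B → / S S: S is at the end, add FOLLOW(B)
In B → ) B S: S is at the end, add FOLLOW(B)

The FOLLOW sets referred to above (computed the same way, to a fixed point):
  FOLLOW(B) = { $, '/', 'id' }

Taking the union: FOLLOW(S) = { $, '/', 'id' }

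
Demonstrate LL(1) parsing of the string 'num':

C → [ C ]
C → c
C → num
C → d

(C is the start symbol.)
LL(1) parsing maintains a stack (initially the start symbol over $) and the input. At each step: if the stack top is a terminal, match it against the current input token; if it is a non-terminal N, replace it with the RHS of M[N, lookahead] (the unique production whose predict set contains the lookahead).

Stack is shown with the top on the left.

Stack  Input  Action
--------------------
C $    num $  output C → num
num $  num $  match 'num'
$      $      accept

The string is accepted.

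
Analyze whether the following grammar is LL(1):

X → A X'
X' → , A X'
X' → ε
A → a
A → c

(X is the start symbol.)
Yes, the grammar is LL(1).

Relevant sets:
  FOLLOW(X') = { $ }

For X':
  PREDICT(X' → ',' A X') = { ',' }
  PREDICT(X' → ε) = { $ }
For A:
  PREDICT(A → a) = { 'a' }
  PREDICT(A → c) = { 'c' }
X has a single production, so nothing to check there.

All predict sets are disjoint. The grammar IS LL(1).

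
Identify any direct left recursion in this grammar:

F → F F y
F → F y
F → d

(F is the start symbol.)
Yes, F is left-recursive

Direct left recursion occurs when N → N α for some non-terminal N (the right-hand side begins with the left-hand side itself).

F → F F y: LEFT RECURSIVE (starts with F)
F → F y: LEFT RECURSIVE (starts with F)
F → d: starts with d

The grammar has direct left recursion on: F.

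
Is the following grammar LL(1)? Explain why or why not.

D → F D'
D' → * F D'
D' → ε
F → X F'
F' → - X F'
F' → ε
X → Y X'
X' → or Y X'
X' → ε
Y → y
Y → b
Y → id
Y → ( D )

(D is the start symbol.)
Yes, the grammar is LL(1).

A grammar is LL(1) if for each non-terminal N with multiple productions, the predict sets of those productions are pairwise disjoint, where PREDICT(N → α) = (FIRST(α) \ {ε}) ∪ (FOLLOW(N) if α ⇒* ε).

Relevant sets:
  FOLLOW(D') = { $, ')' }
  FOLLOW(F') = { $, ')', '*' }
  FOLLOW(X') = { $, ')', '*', '-' }

For D':
  PREDICT(D' → '*' F D') = { '*' }
  PREDICT(D' → ε) = { $, ')' }
For F':
  PREDICT(F' → '-' X F') = { '-' }
  PREDICT(F' → ε) = { $, ')', '*' }
For X':
  PREDICT(X' → or Y X') = { 'or' }
  PREDICT(X' → ε) = { $, ')', '*', '-' }
For Y:
  PREDICT(Y → y) = { 'y' }
  PREDICT(Y → b) = { 'b' }
  PREDICT(Y → id) = { 'id' }
  PREDICT(Y → '(' D ')') = { '(' }
D, F, X have a single production, so nothing to check there.

All predict sets are disjoint. The grammar IS LL(1).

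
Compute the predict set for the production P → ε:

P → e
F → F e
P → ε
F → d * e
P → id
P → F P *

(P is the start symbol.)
PREDICT(P → ε) = (FIRST(RHS) \ {ε}) ∪ (FOLLOW(P) if ε ∈ FIRST(RHS), i.e. RHS ⇒* ε)
The right-hand side is ε (FIRST(ε) = { ε }), so the predict set is FOLLOW(P) = { $, '*' }
PREDICT(P → ε) = { $, '*' }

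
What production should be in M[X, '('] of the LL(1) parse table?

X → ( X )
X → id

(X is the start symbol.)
X → ( X )

To find M[X, '('], we find productions for X where '(' is in the predict set (PREDICT(N → α) = (FIRST(α) \ {ε}) ∪ (FOLLOW(N) if α ⇒* ε)).

X → ( X ): PREDICT = { '(' }
  '(' is in predict set, so this production goes in M[X, '(']
X → id: PREDICT = { 'id' }

M[X, '('] = X → ( X )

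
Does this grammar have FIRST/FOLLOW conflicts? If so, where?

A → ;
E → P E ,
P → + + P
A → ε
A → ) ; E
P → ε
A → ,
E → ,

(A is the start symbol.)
A FIRST/FOLLOW conflict occurs when a non-terminal N has a nullable alternative N → β (β ⇒* ε) and another alternative N → α with FIRST(α) ∩ FOLLOW(N) ≠ ∅: on such a lookahead the parser cannot decide between expanding α and letting N vanish via β.

Nullable non-terminals: A, P.

A: nullable alternative(s) A → ε; FOLLOW(A) = { $ }
  A → ;: FIRST \ {ε} = { ';' } — disjoint from FOLLOW(A)
  A → ε: FIRST \ {ε} = { } — this is the only nullable alternative, skip
  A → ) ; E: FIRST \ {ε} = { ')' } — disjoint from FOLLOW(A)
  A → ,: FIRST \ {ε} = { ',' } — disjoint from FOLLOW(A)

P: nullable alternative(s) P → ε; FOLLOW(P) = { '+', ',' }
  P → + + P: FIRST \ {ε} = { '+' } — overlaps FOLLOW(P) on { '+' }: CONFLICT
  P → ε: FIRST \ {ε} = { } — this is the only nullable alternative, skip

E has no nullable alternative, so no FIRST/FOLLOW check is needed there.

So the grammar has 1 FIRST/FOLLOW conflict (marked CONFLICT above).

Answer: Yes. P → '+' '+' P with FOLLOW(P) on { '+' }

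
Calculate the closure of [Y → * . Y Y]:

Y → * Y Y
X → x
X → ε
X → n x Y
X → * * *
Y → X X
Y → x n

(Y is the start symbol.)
To compute CLOSURE, for each item [A → α.Bβ] where B is a non-terminal, add [B → .γ] for all productions B → γ; repeat for the newly added items until nothing changes.

Start with: [Y → * . Y Y]
  [Y → * . Y Y] has the dot before Y: add [Y → . * Y Y], [Y → . X X], [Y → . x n]
  [Y → . X X] has the dot before X: add [X → . x], [X → .], [X → . n x Y], [X → . * * *]
No further items can be added.

CLOSURE = { [X → . * * *], [X → . n x Y], [X → . x], [X → .], [Y → * . Y Y], [Y → . * Y Y], [Y → . X X], [Y → . x n] }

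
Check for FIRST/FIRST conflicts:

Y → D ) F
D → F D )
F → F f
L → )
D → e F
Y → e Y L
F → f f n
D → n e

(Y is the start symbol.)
A FIRST/FIRST conflict occurs when two productions N → α and N → β for the same non-terminal have FIRST(α) ∩ FIRST(β) ≠ ∅ (with ε ∈ FIRST of a nullable right-hand side, so two nullable alternatives also conflict).

FIRST sets of the non-terminals at (or reachable through a nullable prefix from) the front of some alternative:
  FIRST(D) = { 'e', 'f', 'n' }
  FIRST(F) = { 'f' }

Productions for Y:
  Y → D ) F: FIRST = { 'e', 'f', 'n' }
  Y → e Y L: FIRST = { 'e' }
Productions for D:
  D → F D ): FIRST = { 'f' }
  D → e F: FIRST = { 'e' }
  D → n e: FIRST = { 'n' }
Productions for F:
  F → F f: FIRST = { 'f' }
  F → f f n: FIRST = { 'f' }
L has only one production, so no FIRST/FIRST conflict is possible there.

Conflict for Y: Y → D ) F and Y → e Y L
  Overlap: { 'e' }
Conflict for F: F → F f and F → f f n
  Overlap: { 'f' }

Answer: Yes. Y → D ')' F / Y → e Y L on { 'e' }; F → F f / F → f f n on { 'f' }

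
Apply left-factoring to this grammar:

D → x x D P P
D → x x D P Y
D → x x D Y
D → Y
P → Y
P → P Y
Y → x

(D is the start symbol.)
D → x x D D'
D' → P D''
D'' → P
D'' → Y
D' → Y
D → Y
P → Y
P → P Y
Y → x

Left-factoring transforms A → αβ₁ | αβ₂ into A → αA' and A' → β₁ | β₂
(α is the longest common prefix among the alternatives). Repeat until
no nonterminal has two alternatives with a common prefix.

Round 1: D has alternatives sharing prefix 'x x D'. Introduce D': D → x x D D'
  Add: D' → P P
  Add: D' → P Y
  Add: D' → Y

Round 2: D' has alternatives sharing prefix 'P'. Introduce D'': D' → P D''
  Add: D'' → P
  Add: D'' → Y

No remaining common prefixes — done.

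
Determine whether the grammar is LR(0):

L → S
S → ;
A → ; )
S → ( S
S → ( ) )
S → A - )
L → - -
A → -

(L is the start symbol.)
A grammar is LR(0) if no state in the canonical LR(0) collection has:
  - both a shift item (dot before a terminal) and a complete item (shift-reduce conflict), or
  - two or more complete items (reduce-reduce conflict; the accept item [L' → L .] counts as a complete item here).

Augment with L' → L and build the canonical LR(0) collection (I0 = CLOSURE({[L' → . L]}), then GOTO on every symbol after a dot until no new states appear). It has 15 states:
  I0: { [A → . -], [A → . ; )], [L → . - -], [L → . S], [L' → . L], [S → . ( ) )], [S → . ( S], [S → . ;], [S → . A - )] }  — shift
  I1: { [A → . -], [A → . ; )], [S → ( . ) )], [S → ( . S], [S → . ( ) )], [S → . ( S], [S → . ;], [S → . A - )] }  — shift
  I2: { [A → - .], [L → - . -] }  — shift, reduce
  I3: { [A → ; . )], [S → ; .] }  — shift, reduce
  I4: { [S → A . - )] }  — shift
  I5: { [L' → L .] }  — accept
  I6: { [L → S .] }  — reduce
  I7: { [S → A - . )] }  — shift
  I8: { [S → A - ) .] }  — reduce
  I9: { [A → ; ) .] }  — reduce
  I10: { [L → - - .] }  — reduce
  I11: { [S → ( ) . )] }  — shift
  I12: { [A → - .] }  — reduce
  I13: { [S → ( S .] }  — reduce
  I14: { [S → ( ) ) .] }  — reduce

Conflict in state I2:
  Shift-reduce conflict between [A → - .] and [L → - . -]
So the grammar is NOT LR(0).

Answer: No. Shift-reduce conflict between [A → - .] and [L → - . -]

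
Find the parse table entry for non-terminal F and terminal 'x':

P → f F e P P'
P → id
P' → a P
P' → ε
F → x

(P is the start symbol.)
To find M[F, 'x'], we find productions for F where 'x' is in the predict set (PREDICT(N → α) = (FIRST(α) \ {ε}) ∪ (FOLLOW(N) if α ⇒* ε)).

F → x: PREDICT = { 'x' }
  'x' is in predict set, so this production goes in M[F, 'x']

M[F, 'x'] = F → x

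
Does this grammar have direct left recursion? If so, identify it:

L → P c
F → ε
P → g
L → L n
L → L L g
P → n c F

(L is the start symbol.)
Yes, L is left-recursive

Direct left recursion occurs when N → N α for some non-terminal N (the right-hand side begins with the left-hand side itself).

L → P c: starts with P
F → ε: starts with ε
P → g: starts with g
L → L n: LEFT RECURSIVE (starts with L)
L → L L g: LEFT RECURSIVE (starts with L)
P → n c F: starts with n

The grammar has direct left recursion on: L.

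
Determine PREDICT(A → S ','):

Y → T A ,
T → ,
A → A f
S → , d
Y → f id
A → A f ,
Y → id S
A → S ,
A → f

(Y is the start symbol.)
PREDICT(A → S ',') = (FIRST(RHS) \ {ε}) ∪ (FOLLOW(A) if ε ∈ FIRST(RHS), i.e. RHS ⇒* ε)
FIRST(S) = { ',' }
FIRST(S ',') = { ',' }
ε ∉ FIRST(S ','), so FOLLOW(A) is not added.
PREDICT(A → S ',') = { ',' }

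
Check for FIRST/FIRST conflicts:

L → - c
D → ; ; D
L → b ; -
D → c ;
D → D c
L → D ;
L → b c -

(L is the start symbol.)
FIRST sets of the non-terminals at (or reachable through a nullable prefix from) the front of some alternative:
  FIRST(D) = { ';', 'c' }

Productions for L:
  L → - c: FIRST = { '-' }
  L → b ; -: FIRST = { 'b' }
  L → D ;: FIRST = { ';', 'c' }
  L → b c -: FIRST = { 'b' }
Productions for D:
  D → ; ; D: FIRST = { ';' }
  D → c ;: FIRST = { 'c' }
  D → D c: FIRST = { ';', 'c' }

Conflict for L: L → b ; - and L → b c -
  Overlap: { 'b' }
Conflict for D: D → ; ; D and D → D c
  Overlap: { ';' }
Conflict for D: D → c ; and D → D c
  Overlap: { 'c' }

Answer: Yes. L → b ';' '-' / L → b c '-' on { 'b' }; D → ';' ';' D / D → D c on { ';' }; D → c ';' / D → D c on { 'c' }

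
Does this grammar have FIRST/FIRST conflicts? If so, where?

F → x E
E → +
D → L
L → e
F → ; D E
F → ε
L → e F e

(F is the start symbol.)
Yes. L → e / L → e F e on { 'e' }

Productions for F:
  F → x E: FIRST = { 'x' }
  F → ; D E: FIRST = { ';' }
  F → ε: FIRST = { ε }
Productions for L:
  L → e: FIRST = { 'e' }
  L → e F e: FIRST = { 'e' }
E, D have only one production, so no FIRST/FIRST conflict is possible there.

Conflict for L: L → e and L → e F e
  Overlap: { 'e' }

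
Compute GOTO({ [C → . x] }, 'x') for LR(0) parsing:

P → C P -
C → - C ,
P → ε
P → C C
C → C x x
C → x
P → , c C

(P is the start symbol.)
GOTO(I, 'x') = CLOSURE({ [A → αX.β] : [A → α.Xβ] ∈ I, X = 'x' })

Items with dot before 'x', with the dot advanced:
  [C → . x] → [C → x .]
Closure adds nothing (no advanced item has the dot before a non-terminal).

GOTO = { [C → x .] }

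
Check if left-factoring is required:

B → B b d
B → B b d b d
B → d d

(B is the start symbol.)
Left-factoring is needed when two productions for the same non-terminal
share a common prefix on the right-hand side.

Productions for B:
  B → B b d
  B → B b d b d
  B → d d

Found common prefix 'B b d' in productions for B

Answer: Yes, B has productions with common prefix 'B b d'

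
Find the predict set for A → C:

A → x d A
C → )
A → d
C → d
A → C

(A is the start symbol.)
{ ')', 'd' }

PREDICT(A → C) = (FIRST(RHS) \ {ε}) ∪ (FOLLOW(A) if ε ∈ FIRST(RHS), i.e. RHS ⇒* ε)
FIRST(C) = { ')', 'd' }
FIRST(C) = { ')', 'd' }
ε ∉ FIRST(C), so FOLLOW(A) is not added.
PREDICT(A → C) = { ')', 'd' }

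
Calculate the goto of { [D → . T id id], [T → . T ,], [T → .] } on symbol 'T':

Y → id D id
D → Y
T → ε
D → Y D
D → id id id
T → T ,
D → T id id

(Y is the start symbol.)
GOTO(I, 'T') = CLOSURE({ [A → αX.β] : [A → α.Xβ] ∈ I, X = 'T' })

Items with dot before 'T', with the dot advanced:
  [D → . T id id] → [D → T . id id]
  [T → . T ,] → [T → T . ,]
Closure adds nothing (no advanced item has the dot before a non-terminal).

GOTO = { [D → T . id id], [T → T . ,] }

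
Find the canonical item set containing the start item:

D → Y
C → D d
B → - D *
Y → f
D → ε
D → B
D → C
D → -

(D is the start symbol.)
{ [B → . - D *], [C → . D d], [D → . -], [D → . B], [D → . C], [D → . Y], [D → .], [D' → . D], [Y → . f] }

First, augment the grammar with D' → D
I₀ = CLOSURE({ [D' → . D] }):
  [D' → . D] has the dot before D: add [D → . Y], [D → .], [D → . B], [D → . C], [D → . -]
  [D → . Y] has the dot before Y: add [Y → . f]
  [D → . B] has the dot before B: add [B → . - D *]
  [D → . C] has the dot before C: add [C → . D d]
No further items can be added.

I₀ = { [B → . - D *], [C → . D d], [D → . -], [D → . B], [D → . C], [D → . Y], [D → .], [D' → . D], [Y → . f] }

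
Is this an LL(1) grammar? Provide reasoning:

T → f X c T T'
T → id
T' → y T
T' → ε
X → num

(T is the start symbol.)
No. Predict set conflict for T': { 'y' }

A grammar is LL(1) if for each non-terminal N with multiple productions, the predict sets of those productions are pairwise disjoint, where PREDICT(N → α) = (FIRST(α) \ {ε}) ∪ (FOLLOW(N) if α ⇒* ε).

Relevant sets:
  FOLLOW(T') = { $, 'y' }

For T:
  PREDICT(T → f X c T T') = { 'f' }
  PREDICT(T → id) = { 'id' }
For T':
  PREDICT(T' → y T) = { 'y' }
  PREDICT(T' → ε) = { $, 'y' }
X has a single production, so nothing to check there.

Conflict found: Predict set conflict for T': { 'y' }
The grammar is NOT LL(1).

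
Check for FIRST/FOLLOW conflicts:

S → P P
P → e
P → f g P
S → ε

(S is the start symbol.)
Nullable non-terminals: S.
FIRST sets used below: FIRST(P) = { 'e', 'f' }

S: nullable alternative(s) S → ε; FOLLOW(S) = { $ }
  S → P P: FIRST \ {ε} = { 'e', 'f' } — disjoint from FOLLOW(S)
  S → ε: FIRST \ {ε} = { } — this is the only nullable alternative, skip

P has no nullable alternative, so no FIRST/FOLLOW check is needed there.

No FIRST/FOLLOW conflicts found.

Answer: No FIRST/FOLLOW conflicts.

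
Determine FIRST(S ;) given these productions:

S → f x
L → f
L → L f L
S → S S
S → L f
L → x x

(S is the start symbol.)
{ 'f', 'x' }

FIRST sets of the non-terminals involved (from the grammar, by fixed-point iteration):
  FIRST(S) = { 'f', 'x' }

To compute FIRST(S ;), process the symbols left to right:
Symbol S is a non-terminal. Add FIRST(S) \ {ε} = { 'f', 'x' }
S is not nullable (ε ∉ FIRST(S)), so stop here.
FIRST(S ;) = { 'f', 'x' }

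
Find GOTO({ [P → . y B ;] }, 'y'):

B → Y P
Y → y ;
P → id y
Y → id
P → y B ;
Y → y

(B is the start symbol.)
{ [B → . Y P], [P → y . B ;], [Y → . id], [Y → . y ;], [Y → . y] }

GOTO(I, 'y') = CLOSURE({ [A → αX.β] : [A → α.Xβ] ∈ I, X = 'y' })

Items with dot before 'y', with the dot advanced:
  [P → . y B ;] → [P → y . B ;]
Closure of the advanced items:
  [P → y . B ;] has the dot before B: add [B → . Y P]
  [B → . Y P] has the dot before Y: add [Y → . y ;], [Y → . id], [Y → . y]

GOTO = { [B → . Y P], [P → y . B ;], [Y → . id], [Y → . y ;], [Y → . y] }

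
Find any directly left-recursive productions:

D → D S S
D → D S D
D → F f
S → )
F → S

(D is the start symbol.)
Yes, D is left-recursive

Direct left recursion occurs when N → N α for some non-terminal N (the right-hand side begins with the left-hand side itself).

D → D S S: LEFT RECURSIVE (starts with D)
D → D S D: LEFT RECURSIVE (starts with D)
D → F f: starts with F
S → ): starts with ')'
F → S: starts with S

The grammar has direct left recursion on: D.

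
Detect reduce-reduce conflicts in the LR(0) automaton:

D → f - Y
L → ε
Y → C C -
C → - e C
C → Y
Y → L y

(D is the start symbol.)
A reduce-reduce conflict occurs when an LR(0) state has two complete items [A → α .] and [B → β .] — both call for a reduction, and with no lookahead the parser cannot choose between them.

Augment with D' → D and build the canonical LR(0) collection (I0 = CLOSURE({[D' → . D]}), then GOTO on every symbol after a dot until no new states appear). It has 14 states:
  I0: { [D → . f - Y], [D' → . D] }  — shift
  I1: { [D' → D .] }  — accept
  I2: { [D → f . - Y] }  — shift
  I3: { [C → . - e C], [C → . Y], [D → f - . Y], [L → .], [Y → . C C -], [Y → . L y] }  — shift, reduce
  I4: { [C → - . e C] }  — shift
  I5: { [C → . - e C], [C → . Y], [L → .], [Y → . C C -], [Y → . L y], [Y → C . C -] }  — shift, reduce
  I6: { [Y → L . y] }  — shift
  I7: { [C → Y .], [D → f - Y .] }  — 2 reduces
  I8: { [Y → L y .] }  — reduce
  I9: { [C → . - e C], [C → . Y], [L → .], [Y → . C C -], [Y → . L y], [Y → C . C -], [Y → C C . -] }  — shift, reduce
  I10: { [C → Y .] }  — reduce
  I11: { [C → - . e C], [Y → C C - .] }  — shift, reduce
  I12: { [C → - e . C], [C → . - e C], [C → . Y], [L → .], [Y → . C C -], [Y → . L y] }  — shift, reduce
  I13: { [C → - e C .], [C → . - e C], [C → . Y], [L → .], [Y → . C C -], [Y → . L y], [Y → C . C -] }  — shift, 2 reduces

I7 contains complete items [C → Y .], [D → f - Y .] — reduce-reduce conflict.
I13 contains complete items [C → - e C .], [L → .] — reduce-reduce conflict.

Answer: Yes — I7: [C → Y .] vs [D → f - Y .]; I13: [C → - e C .] vs [L → .]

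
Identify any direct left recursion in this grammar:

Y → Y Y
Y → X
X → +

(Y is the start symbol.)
Y → Y Y: LEFT RECURSIVE (starts with Y)
Y → X: starts with X
X → +: starts with '+'

The grammar has direct left recursion on: Y.

Answer: Yes, Y is left-recursive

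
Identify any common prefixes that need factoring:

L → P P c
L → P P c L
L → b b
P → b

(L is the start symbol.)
Yes, L has productions with common prefix 'P P c'

Left-factoring is needed when two productions for the same non-terminal
share a common prefix on the right-hand side.

Productions for L:
  L → P P c
  L → P P c L
  L → b b

Found common prefix 'P P c' in productions for L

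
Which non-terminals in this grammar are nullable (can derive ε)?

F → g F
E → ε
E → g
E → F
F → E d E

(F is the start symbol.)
{ 'E' }

A non-terminal is nullable if it can derive ε (the empty string): either it has an ε-production, or it has a production whose right-hand side consists entirely of nullable non-terminals.

ε-productions: E → ε
So E is immediately nullable.
No further non-terminal can be added: every production for the remaining non-terminals contains a terminal or a non-nullable non-terminal.
Nullable = { 'E' }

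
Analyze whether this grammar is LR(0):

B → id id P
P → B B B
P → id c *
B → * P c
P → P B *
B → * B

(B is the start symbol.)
No. Shift-reduce conflict between [B → id id P .] and [B → . * B]

Augment with B' → B and build the canonical LR(0) collection (I0 = CLOSURE({[B' → . B]}), then GOTO on every symbol after a dot until no new states appear). It has 17 states:
  I0: { [B → . * B], [B → . * P c], [B → . id id P], [B' → . B] }  — shift
  I1: { [B → * . B], [B → * . P c], [B → . * B], [B → . * P c], [B → . id id P], [P → . B B B], [P → . P B *], [P → . id c *] }  — shift
  I2: { [B' → B .] }  — accept
  I3: { [B → id . id P] }  — shift
  I4: { [B → . * B], [B → . * P c], [B → . id id P], [B → id id . P], [P → . B B B], [P → . P B *], [P → . id c *] }  — shift
  I5: { [B → . * B], [B → . * P c], [B → . id id P], [P → B . B B] }  — shift
  I6: { [B → . * B], [B → . * P c], [B → . id id P], [B → id id P .], [P → P . B *] }  — shift, reduce
  I7: { [B → id . id P], [P → id . c *] }  — shift
  I8: { [P → id c . *] }  — shift
  I9: { [P → id c * .] }  — reduce
  I10: { [P → P B . *] }  — shift
  I11: { [P → P B * .] }  — reduce
  I12: { [B → . * B], [B → . * P c], [B → . id id P], [P → B B . B] }  — shift
  I13: { [P → B B B .] }  — reduce
  I14: { [B → * B .], [B → . * B], [B → . * P c], [B → . id id P], [P → B . B B] }  — shift, reduce
  I15: { [B → * P . c], [B → . * B], [B → . * P c], [B → . id id P], [P → P . B *] }  — shift
  I16: { [B → * P c .] }  — reduce

Conflict in state I6:
  Shift-reduce conflict between [B → id id P .] and [B → . * B]
So the grammar is NOT LR(0).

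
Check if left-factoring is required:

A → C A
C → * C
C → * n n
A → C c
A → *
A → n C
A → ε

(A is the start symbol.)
Yes, A has productions with common prefix 'C'; C has productions with common prefix '*'

Left-factoring is needed when two productions for the same non-terminal
share a common prefix on the right-hand side.

Productions for A:
  A → C A
  A → C c
  A → *
  A → n C
  A → ε
Productions for C:
  C → * C
  C → * n n

Found common prefix 'C' in productions for A
Found common prefix '*' in productions for C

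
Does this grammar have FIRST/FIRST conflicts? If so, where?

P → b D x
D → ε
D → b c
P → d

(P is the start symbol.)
No FIRST/FIRST conflicts.

Productions for P:
  P → b D x: FIRST = { 'b' }
  P → d: FIRST = { 'd' }
Productions for D:
  D → ε: FIRST = { ε }
  D → b c: FIRST = { 'b' }

All alternatives of each non-terminal have pairwise disjoint FIRST sets.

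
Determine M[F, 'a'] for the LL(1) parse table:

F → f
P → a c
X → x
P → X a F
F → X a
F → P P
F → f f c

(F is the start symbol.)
F → P P

To find M[F, 'a'], we find productions for F where 'a' is in the predict set (PREDICT(N → α) = (FIRST(α) \ {ε}) ∪ (FOLLOW(N) if α ⇒* ε)).

Relevant sets:
  FIRST(X) = { 'x' }
  FIRST(P) = { 'a', 'x' }

F → f: PREDICT = { 'f' }
F → X a: PREDICT = { 'x' }
F → P P: PREDICT = { 'a', 'x' }
  'a' is in predict set, so this production goes in M[F, 'a']
F → f f c: PREDICT = { 'f' }

M[F, 'a'] = F → P P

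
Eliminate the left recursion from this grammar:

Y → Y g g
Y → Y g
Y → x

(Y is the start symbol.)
Y is directly left-recursive. The standard transformation for
  A → A α₁ | ... | A α_m | β₁ | ... | β_n
is
  A  → β₁ A' | ... | β_n A'
  A' → α₁ A' | ... | α_m A' | ε

Y → x becomes Y → x Y'
Y → Y g g becomes Y' → g g Y'
Y → Y g becomes Y' → g Y'
Add Y' → ε

Resulting grammar:
Y → x Y'
Y' → g g Y'
Y' → g Y'
Y' → ε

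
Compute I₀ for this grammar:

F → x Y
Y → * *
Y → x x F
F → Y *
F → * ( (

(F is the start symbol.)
First, augment the grammar with F' → F
I₀ = CLOSURE({ [F' → . F] }):
  [F' → . F] has the dot before F: add [F → . x Y], [F → . Y *], [F → . * ( (]
  [F → . Y *] has the dot before Y: add [Y → . * *], [Y → . x x F]
No further items can be added.

I₀ = { [F → . * ( (], [F → . Y *], [F → . x Y], [F' → . F], [Y → . * *], [Y → . x x F] }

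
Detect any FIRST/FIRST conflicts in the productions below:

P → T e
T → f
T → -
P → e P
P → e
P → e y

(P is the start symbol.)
Yes. P → e P / P → e on { 'e' }; P → e P / P → e y on { 'e' }; P → e / P → e y on { 'e' }

A FIRST/FIRST conflict occurs when two productions N → α and N → β for the same non-terminal have FIRST(α) ∩ FIRST(β) ≠ ∅ (with ε ∈ FIRST of a nullable right-hand side, so two nullable alternatives also conflict).

FIRST sets of the non-terminals at (or reachable through a nullable prefix from) the front of some alternative:
  FIRST(T) = { '-', 'f' }

Productions for P:
  P → T e: FIRST = { '-', 'f' }
  P → e P: FIRST = { 'e' }
  P → e: FIRST = { 'e' }
  P → e y: FIRST = { 'e' }
Productions for T:
  T → f: FIRST = { 'f' }
  T → -: FIRST = { '-' }

Conflict for P: P → e P and P → e
  Overlap: { 'e' }
Conflict for P: P → e P and P → e y
  Overlap: { 'e' }
Conflict for P: P → e and P → e y
  Overlap: { 'e' }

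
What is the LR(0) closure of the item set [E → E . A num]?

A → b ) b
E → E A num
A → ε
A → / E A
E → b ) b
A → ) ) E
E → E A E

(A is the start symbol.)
{ [A → . ) ) E], [A → . / E A], [A → . b ) b], [A → .], [E → E . A num] }

To compute CLOSURE, for each item [A → α.Bβ] where B is a non-terminal, add [B → .γ] for all productions B → γ; repeat for the newly added items until nothing changes.

Start with: [E → E . A num]
  [E → E . A num] has the dot before A: add [A → . b ) b], [A → .], [A → . / E A], [A → . ) ) E]
No further items can be added.

CLOSURE = { [A → . ) ) E], [A → . / E A], [A → . b ) b], [A → .], [E → E . A num] }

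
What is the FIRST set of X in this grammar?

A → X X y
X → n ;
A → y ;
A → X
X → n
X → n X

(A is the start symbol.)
{ 'n' }

To compute FIRST(X), examine every production with X on the left-hand side, reading each right-hand side left to right until a non-nullable symbol is reached.

From X → n ;:
  - n is a terminal: add 'n' and stop
From X → n:
  - n is a terminal: add 'n' and stop
From X → n X:
  - n is a terminal: add 'n' and stop

Collecting: FIRST(X) = { 'n' }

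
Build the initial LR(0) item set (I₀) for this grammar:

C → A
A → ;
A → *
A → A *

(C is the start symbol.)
First, augment the grammar with C' → C
I₀ = CLOSURE({ [C' → . C] }):
  [C' → . C] has the dot before C: add [C → . A]
  [C → . A] has the dot before A: add [A → . ;], [A → . *], [A → . A *]
No further items can be added.

I₀ = { [A → . *], [A → . ;], [A → . A *], [C → . A], [C' → . C] }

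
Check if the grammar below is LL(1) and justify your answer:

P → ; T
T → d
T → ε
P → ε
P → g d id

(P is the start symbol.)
Relevant sets:
  FOLLOW(P) = { $ }
  FOLLOW(T) = { $ }

For P:
  PREDICT(P → ';' T) = { ';' }
  PREDICT(P → ε) = { $ }
  PREDICT(P → g d id) = { 'g' }
For T:
  PREDICT(T → d) = { 'd' }
  PREDICT(T → ε) = { $ }

All predict sets are disjoint. The grammar IS LL(1).

Answer: Yes, the grammar is LL(1).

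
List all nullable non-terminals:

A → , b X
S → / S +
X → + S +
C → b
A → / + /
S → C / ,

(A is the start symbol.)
None

There are no ε-productions, so no non-terminal can derive ε.
No non-terminals are nullable.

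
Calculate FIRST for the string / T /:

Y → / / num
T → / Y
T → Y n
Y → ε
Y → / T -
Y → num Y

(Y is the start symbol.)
{ '/' }

To compute FIRST(/ T /), process the symbols left to right:
Symbol / is a terminal. Add '/' and stop.
FIRST(/ T /) = { '/' }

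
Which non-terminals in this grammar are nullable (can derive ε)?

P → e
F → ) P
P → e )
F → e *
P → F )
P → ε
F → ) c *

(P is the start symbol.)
A non-terminal is nullable if it can derive ε (the empty string): either it has an ε-production, or it has a production whose right-hand side consists entirely of nullable non-terminals.

ε-productions: P → ε
So P is immediately nullable.
No further non-terminal can be added: every production for the remaining non-terminals contains a terminal or a non-nullable non-terminal.
Nullable = { 'P' }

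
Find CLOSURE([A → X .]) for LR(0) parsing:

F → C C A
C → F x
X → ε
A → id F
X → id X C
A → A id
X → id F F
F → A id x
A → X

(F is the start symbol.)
{ [A → X .] }

To compute CLOSURE, for each item [A → α.Bβ] where B is a non-terminal, add [B → .γ] for all productions B → γ; repeat for the newly added items until nothing changes.

Start with: [A → X .]
The dot is at the end, so nothing is added.

CLOSURE = { [A → X .] }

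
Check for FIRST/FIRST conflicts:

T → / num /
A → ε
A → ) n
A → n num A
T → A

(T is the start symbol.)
A FIRST/FIRST conflict occurs when two productions N → α and N → β for the same non-terminal have FIRST(α) ∩ FIRST(β) ≠ ∅ (with ε ∈ FIRST of a nullable right-hand side, so two nullable alternatives also conflict).

FIRST sets of the non-terminals at (or reachable through a nullable prefix from) the front of some alternative:
  FIRST(A) = { ')', 'n', ε }

Productions for T:
  T → / num /: FIRST = { '/' }
  T → A: FIRST = { ')', 'n', ε }
Productions for A:
  A → ε: FIRST = { ε }
  A → ) n: FIRST = { ')' }
  A → n num A: FIRST = { 'n' }

All alternatives of each non-terminal have pairwise disjoint FIRST sets.

Answer: No FIRST/FIRST conflicts.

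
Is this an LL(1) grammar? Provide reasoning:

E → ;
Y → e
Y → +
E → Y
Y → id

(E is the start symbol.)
Yes, the grammar is LL(1).

Relevant sets:
  FIRST(Y) = { '+', 'e', 'id' }

For E:
  PREDICT(E → ';') = { ';' }
  PREDICT(E → Y) = { '+', 'e', 'id' }
For Y:
  PREDICT(Y → e) = { 'e' }
  PREDICT(Y → '+') = { '+' }
  PREDICT(Y → id) = { 'id' }

All predict sets are disjoint. The grammar IS LL(1).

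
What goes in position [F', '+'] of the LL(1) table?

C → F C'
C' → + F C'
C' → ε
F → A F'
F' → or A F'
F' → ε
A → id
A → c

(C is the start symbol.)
To find M[F', '+'], we find productions for F' where '+' is in the predict set (PREDICT(N → α) = (FIRST(α) \ {ε}) ∪ (FOLLOW(N) if α ⇒* ε)).

Relevant sets:
  FOLLOW(F') = { $, '+' }

F' → or A F': PREDICT = { 'or' }
F' → ε: PREDICT = { $, '+' }
  '+' is in predict set, so this production goes in M[F', '+']

M[F', '+'] = F' → ε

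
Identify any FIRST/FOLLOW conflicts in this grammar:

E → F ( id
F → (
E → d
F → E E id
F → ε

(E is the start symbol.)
Yes. F → '(' with FOLLOW(F) on { '(' }; F → E E id with FOLLOW(F) on { '(' }

Nullable non-terminals: F.
FIRST sets used below: FIRST(E) = { '(', 'd' }

F: nullable alternative(s) F → ε; FOLLOW(F) = { '(' }
  F → (: FIRST \ {ε} = { '(' } — overlaps FOLLOW(F) on { '(' }: CONFLICT
  F → E E id: FIRST \ {ε} = { '(', 'd' } — overlaps FOLLOW(F) on { '(' }: CONFLICT
  F → ε: FIRST \ {ε} = { } — this is the only nullable alternative, skip

E has no nullable alternative, so no FIRST/FOLLOW check is needed there.

So the grammar has 2 FIRST/FOLLOW conflicts (marked CONFLICT above).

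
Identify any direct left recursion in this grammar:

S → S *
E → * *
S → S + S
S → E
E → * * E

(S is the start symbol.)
S → S *: LEFT RECURSIVE (starts with S)
E → * *: starts with '*'
S → S + S: LEFT RECURSIVE (starts with S)
S → E: starts with E
E → * * E: starts with '*'

The grammar has direct left recursion on: S.

Answer: Yes, S is left-recursive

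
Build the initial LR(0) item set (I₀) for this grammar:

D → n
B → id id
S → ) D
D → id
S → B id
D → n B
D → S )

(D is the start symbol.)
{ [B → . id id], [D → . S )], [D → . id], [D → . n B], [D → . n], [D' → . D], [S → . ) D], [S → . B id] }

First, augment the grammar with D' → D
I₀ = CLOSURE({ [D' → . D] }):
  [D' → . D] has the dot before D: add [D → . n], [D → . id], [D → . n B], [D → . S )]
  [D → . S )] has the dot before S: add [S → . ) D], [S → . B id]
  [S → . B id] has the dot before B: add [B → . id id]
No further items can be added.

I₀ = { [B → . id id], [D → . S )], [D → . id], [D → . n B], [D → . n], [D' → . D], [S → . ) D], [S → . B id] }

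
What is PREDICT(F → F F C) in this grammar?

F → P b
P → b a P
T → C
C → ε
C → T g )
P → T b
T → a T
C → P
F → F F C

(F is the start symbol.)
{ 'a', 'b', 'g' }

PREDICT(F → F F C) = (FIRST(RHS) \ {ε}) ∪ (FOLLOW(F) if ε ∈ FIRST(RHS), i.e. RHS ⇒* ε)
FIRST(F) = { 'a', 'b', 'g' }
FIRST(F F C) = { 'a', 'b', 'g' }
ε ∉ FIRST(F F C), so FOLLOW(F) is not added.
PREDICT(F → F F C) = { 'a', 'b', 'g' }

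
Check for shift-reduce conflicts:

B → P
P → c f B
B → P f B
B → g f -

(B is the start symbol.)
Yes — I2: [B → P .] vs [B → P . f B]

Augment with B' → B and build the canonical LR(0) collection (I0 = CLOSURE({[B' → . B]}), then GOTO on every symbol after a dot until no new states appear). It has 11 states:
  I0: { [B → . P f B], [B → . P], [B → . g f -], [B' → . B], [P → . c f B] }  — shift
  I1: { [B' → B .] }  — accept
  I2: { [B → P . f B], [B → P .] }  — shift, reduce
  I3: { [P → c . f B] }  — shift
  I4: { [B → g . f -] }  — shift
  I5: { [B → g f . -] }  — shift
  I6: { [B → g f - .] }  — reduce
  I7: { [B → . P f B], [B → . P], [B → . g f -], [P → . c f B], [P → c f . B] }  — shift
  I8: { [P → c f B .] }  — reduce
  I9: { [B → . P f B], [B → . P], [B → . g f -], [B → P f . B], [P → . c f B] }  — shift
  I10: { [B → P f B .] }  — reduce

I2 contains reduce item [B → P .] and shift item [B → P . f B] — shift-reduce conflict.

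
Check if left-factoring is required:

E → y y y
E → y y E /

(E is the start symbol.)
Yes, E has productions with common prefix 'y y'

Left-factoring is needed when two productions for the same non-terminal
share a common prefix on the right-hand side.

Productions for E:
  E → y y y
  E → y y E /

Found common prefix 'y y' in productions for E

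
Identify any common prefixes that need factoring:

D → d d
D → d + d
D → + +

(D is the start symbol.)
Yes, D has productions with common prefix 'd'

Left-factoring is needed when two productions for the same non-terminal
share a common prefix on the right-hand side.

Productions for D:
  D → d d
  D → d + d
  D → + +

Found common prefix 'd' in productions for D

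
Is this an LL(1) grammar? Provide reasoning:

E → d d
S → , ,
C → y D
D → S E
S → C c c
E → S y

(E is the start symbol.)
A grammar is LL(1) if for each non-terminal N with multiple productions, the predict sets of those productions are pairwise disjoint, where PREDICT(N → α) = (FIRST(α) \ {ε}) ∪ (FOLLOW(N) if α ⇒* ε).

Relevant sets:
  FIRST(S) = { ',', 'y' }
  FIRST(C) = { 'y' }

For E:
  PREDICT(E → d d) = { 'd' }
  PREDICT(E → S y) = { ',', 'y' }
For S:
  PREDICT(S → ',' ',') = { ',' }
  PREDICT(S → C c c) = { 'y' }
C, D have a single production, so nothing to check there.

All predict sets are disjoint. The grammar IS LL(1).

Answer: Yes, the grammar is LL(1).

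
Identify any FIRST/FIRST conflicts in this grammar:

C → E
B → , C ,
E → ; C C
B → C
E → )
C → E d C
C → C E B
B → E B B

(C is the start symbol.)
A FIRST/FIRST conflict occurs when two productions N → α and N → β for the same non-terminal have FIRST(α) ∩ FIRST(β) ≠ ∅ (with ε ∈ FIRST of a nullable right-hand side, so two nullable alternatives also conflict).

FIRST sets of the non-terminals at (or reachable through a nullable prefix from) the front of some alternative:
  FIRST(E) = { ')', ';' }
  FIRST(C) = { ')', ';' }

Productions for C:
  C → E: FIRST = { ')', ';' }
  C → E d C: FIRST = { ')', ';' }
  C → C E B: FIRST = { ')', ';' }
Productions for B:
  B → , C ,: FIRST = { ',' }
  B → C: FIRST = { ')', ';' }
  B → E B B: FIRST = { ')', ';' }
Productions for E:
  E → ; C C: FIRST = { ';' }
  E → ): FIRST = { ')' }

Conflict for C: C → E and C → E d C
  Overlap: { ')', ';' }
Conflict for C: C → E and C → C E B
  Overlap: { ')', ';' }
Conflict for C: C → E d C and C → C E B
  Overlap: { ')', ';' }
Conflict for B: B → C and B → E B B
  Overlap: { ')', ';' }

Answer: Yes. C → E / C → E d C on { ')', ';' }; C → E / C → C E B on { ')', ';' }; C → E d C / C → C E B on { ')', ';' }; B → C / B → E B B on { ')', ';' }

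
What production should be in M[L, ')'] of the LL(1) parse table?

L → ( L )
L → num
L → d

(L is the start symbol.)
Empty (error entry)

To find M[L, ')'], we find productions for L where ')' is in the predict set (PREDICT(N → α) = (FIRST(α) \ {ε}) ∪ (FOLLOW(N) if α ⇒* ε)).

L → ( L ): PREDICT = { '(' }
L → num: PREDICT = { 'num' }
L → d: PREDICT = { 'd' }

M[L, ')'] is empty (no production applies)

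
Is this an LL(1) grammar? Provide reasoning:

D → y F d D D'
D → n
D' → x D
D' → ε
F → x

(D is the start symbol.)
A grammar is LL(1) if for each non-terminal N with multiple productions, the predict sets of those productions are pairwise disjoint, where PREDICT(N → α) = (FIRST(α) \ {ε}) ∪ (FOLLOW(N) if α ⇒* ε).

Relevant sets:
  FOLLOW(D') = { $, 'x' }

For D:
  PREDICT(D → y F d D D') = { 'y' }
  PREDICT(D → n) = { 'n' }
For D':
  PREDICT(D' → x D) = { 'x' }
  PREDICT(D' → ε) = { $, 'x' }
F has a single production, so nothing to check there.

Conflict found: Predict set conflict for D': { 'x' }
The grammar is NOT LL(1).

Answer: No. Predict set conflict for D': { 'x' }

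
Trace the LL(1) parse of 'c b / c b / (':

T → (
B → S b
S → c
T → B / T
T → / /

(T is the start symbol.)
Stack is shown with the top on the left.

Stack      Input            Action
----------------------------------
T $        c b / c b / ( $  output T → B / T
B / T $    c b / c b / ( $  output B → S b
S b / T $  c b / c b / ( $  output S → c
c b / T $  c b / c b / ( $  match 'c'
b / T $    b / c b / ( $    match 'b'
/ T $      / c b / ( $      match '/'
T $        c b / ( $        output T → B / T
B / T $    c b / ( $        output B → S b
S b / T $  c b / ( $        output S → c
c b / T $  c b / ( $        match 'c'
b / T $    b / ( $          match 'b'
/ T $      / ( $            match '/'
T $        ( $              output T → (
( $        ( $              match '('
$          $                accept

The string is accepted.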